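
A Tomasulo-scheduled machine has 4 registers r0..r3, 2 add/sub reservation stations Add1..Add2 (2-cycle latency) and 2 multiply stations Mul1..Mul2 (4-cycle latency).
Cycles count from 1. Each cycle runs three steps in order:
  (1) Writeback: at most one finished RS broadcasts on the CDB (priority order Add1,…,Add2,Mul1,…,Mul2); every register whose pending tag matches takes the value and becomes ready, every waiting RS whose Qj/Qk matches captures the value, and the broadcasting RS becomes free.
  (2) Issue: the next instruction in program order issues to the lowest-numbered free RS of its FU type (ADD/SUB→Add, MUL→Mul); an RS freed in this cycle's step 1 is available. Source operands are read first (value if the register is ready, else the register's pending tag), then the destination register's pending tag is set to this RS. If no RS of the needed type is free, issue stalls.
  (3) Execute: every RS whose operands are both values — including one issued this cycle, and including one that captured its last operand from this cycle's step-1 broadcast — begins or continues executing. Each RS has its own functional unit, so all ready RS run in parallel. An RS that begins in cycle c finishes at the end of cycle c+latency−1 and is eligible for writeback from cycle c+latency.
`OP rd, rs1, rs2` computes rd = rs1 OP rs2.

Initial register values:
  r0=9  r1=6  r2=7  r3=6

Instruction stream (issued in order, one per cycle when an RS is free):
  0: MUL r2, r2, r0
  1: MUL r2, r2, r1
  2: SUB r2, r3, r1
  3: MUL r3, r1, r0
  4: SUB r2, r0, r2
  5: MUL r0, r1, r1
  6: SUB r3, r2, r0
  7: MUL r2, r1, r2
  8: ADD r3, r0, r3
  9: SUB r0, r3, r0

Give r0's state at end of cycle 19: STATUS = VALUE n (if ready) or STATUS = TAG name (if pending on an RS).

STATUS = TAG Add1

cycle 1: issue MUL r2<-Mul1 // r0:9,r1:6,r2:Mul1,r3:6
cycle 2: issue MUL r2<-Mul2 // r0:9,r1:6,r2:Mul2,r3:6
cycle 3: issue SUB r2<-Add1 // r0:9,r1:6,r2:Add1,r3:6
cycle 4: stall // r0:9,r1:6,r2:Add1,r3:6
cycle 5: CDB Add1=0; stall // r0:9,r1:6,r2:0,r3:6
cycle 6: CDB Mul1=63; issue MUL r3<-Mul1 // r0:9,r1:6,r2:0,r3:Mul1
cycle 7: issue SUB r2<-Add1 // r0:9,r1:6,r2:Add1,r3:Mul1
cycle 8: stall // r0:9,r1:6,r2:Add1,r3:Mul1
cycle 9: CDB Add1=9; stall // r0:9,r1:6,r2:9,r3:Mul1
cycle 10: CDB Mul1=54; issue MUL r0<-Mul1 // r0:Mul1,r1:6,r2:9,r3:54
cycle 11: CDB Mul2=378; issue SUB r3<-Add1 // r0:Mul1,r1:6,r2:9,r3:Add1
cycle 12: issue MUL r2<-Mul2 // r0:Mul1,r1:6,r2:Mul2,r3:Add1
cycle 13: issue ADD r3<-Add2 // r0:Mul1,r1:6,r2:Mul2,r3:Add2
cycle 14: CDB Mul1=36; stall // r0:36,r1:6,r2:Mul2,r3:Add2
cycle 15: stall // r0:36,r1:6,r2:Mul2,r3:Add2
cycle 16: CDB Add1=-27; issue SUB r0<-Add1 // r0:Add1,r1:6,r2:Mul2,r3:Add2
cycle 17: CDB Mul2=54 // r0:Add1,r1:6,r2:54,r3:Add2
cycle 18: CDB Add2=9 // r0:Add1,r1:6,r2:54,r3:9
cycle 19: - // r0:Add1,r1:6,r2:54,r3:9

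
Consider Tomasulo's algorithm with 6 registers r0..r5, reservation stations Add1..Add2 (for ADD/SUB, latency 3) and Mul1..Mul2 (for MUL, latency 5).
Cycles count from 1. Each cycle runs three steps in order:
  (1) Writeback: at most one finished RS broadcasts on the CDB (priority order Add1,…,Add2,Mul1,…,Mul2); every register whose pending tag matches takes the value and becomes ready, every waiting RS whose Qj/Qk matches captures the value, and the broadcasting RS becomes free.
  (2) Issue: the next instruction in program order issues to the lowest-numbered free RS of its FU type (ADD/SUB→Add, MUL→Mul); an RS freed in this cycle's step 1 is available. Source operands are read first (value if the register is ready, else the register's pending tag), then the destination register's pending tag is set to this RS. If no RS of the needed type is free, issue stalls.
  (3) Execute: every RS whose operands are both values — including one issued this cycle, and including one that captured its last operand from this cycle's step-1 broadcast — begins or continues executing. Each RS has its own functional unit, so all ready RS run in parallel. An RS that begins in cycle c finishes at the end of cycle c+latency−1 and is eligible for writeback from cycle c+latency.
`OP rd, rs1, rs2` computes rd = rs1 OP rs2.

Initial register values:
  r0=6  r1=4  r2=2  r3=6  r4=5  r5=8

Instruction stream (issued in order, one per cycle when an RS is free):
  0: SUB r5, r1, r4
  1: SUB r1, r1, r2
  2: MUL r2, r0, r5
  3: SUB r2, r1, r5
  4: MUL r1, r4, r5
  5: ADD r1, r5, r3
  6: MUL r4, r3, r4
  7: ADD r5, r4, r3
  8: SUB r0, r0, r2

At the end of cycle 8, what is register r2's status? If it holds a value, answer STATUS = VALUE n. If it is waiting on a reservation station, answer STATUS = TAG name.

c1: issue SUB r5<-Add1 | r0:6,r1:4,r2:2,r3:6,r4:5,r5:Add1
c2: issue SUB r1<-Add2 | r0:6,r1:Add2,r2:2,r3:6,r4:5,r5:Add1
c3: issue MUL r2<-Mul1 | r0:6,r1:Add2,r2:Mul1,r3:6,r4:5,r5:Add1
c4: CDB Add1=-1; issue SUB r2<-Add1 | r0:6,r1:Add2,r2:Add1,r3:6,r4:5,r5:-1
c5: CDB Add2=2; issue MUL r1<-Mul2 | r0:6,r1:Mul2,r2:Add1,r3:6,r4:5,r5:-1
c6: issue ADD r1<-Add2 | r0:6,r1:Add2,r2:Add1,r3:6,r4:5,r5:-1
c7: stall | r0:6,r1:Add2,r2:Add1,r3:6,r4:5,r5:-1
c8: CDB Add1=3; stall | r0:6,r1:Add2,r2:3,r3:6,r4:5,r5:-1

STATUS = VALUE 3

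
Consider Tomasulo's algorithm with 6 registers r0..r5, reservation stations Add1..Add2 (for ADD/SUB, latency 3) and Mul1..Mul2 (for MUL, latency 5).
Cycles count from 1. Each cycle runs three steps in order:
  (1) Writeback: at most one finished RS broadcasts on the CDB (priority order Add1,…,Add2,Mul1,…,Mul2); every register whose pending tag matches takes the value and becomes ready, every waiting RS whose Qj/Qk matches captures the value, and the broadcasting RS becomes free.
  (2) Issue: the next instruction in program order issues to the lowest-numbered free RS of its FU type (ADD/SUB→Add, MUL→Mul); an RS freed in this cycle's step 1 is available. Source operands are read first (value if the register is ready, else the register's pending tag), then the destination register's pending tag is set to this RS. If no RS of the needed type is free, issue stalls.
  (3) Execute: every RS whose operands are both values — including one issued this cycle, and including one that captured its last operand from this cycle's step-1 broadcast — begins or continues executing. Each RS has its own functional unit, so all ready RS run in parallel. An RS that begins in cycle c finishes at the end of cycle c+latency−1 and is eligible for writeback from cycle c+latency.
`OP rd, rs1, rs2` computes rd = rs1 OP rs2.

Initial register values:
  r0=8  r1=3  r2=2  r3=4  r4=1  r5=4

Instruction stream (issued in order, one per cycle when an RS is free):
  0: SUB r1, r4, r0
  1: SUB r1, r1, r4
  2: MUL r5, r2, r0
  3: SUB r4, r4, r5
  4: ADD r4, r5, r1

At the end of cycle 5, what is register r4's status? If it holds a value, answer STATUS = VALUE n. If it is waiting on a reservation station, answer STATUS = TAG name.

STATUS = TAG Add1

cycle 1: issue SUB r1<-Add1 // r0:8,r1:Add1,r2:2,r3:4,r4:1,r5:4
cycle 2: issue SUB r1<-Add2 // r0:8,r1:Add2,r2:2,r3:4,r4:1,r5:4
cycle 3: issue MUL r5<-Mul1 // r0:8,r1:Add2,r2:2,r3:4,r4:1,r5:Mul1
cycle 4: CDB Add1=-7; issue SUB r4<-Add1 // r0:8,r1:Add2,r2:2,r3:4,r4:Add1,r5:Mul1
cycle 5: stall // r0:8,r1:Add2,r2:2,r3:4,r4:Add1,r5:Mul1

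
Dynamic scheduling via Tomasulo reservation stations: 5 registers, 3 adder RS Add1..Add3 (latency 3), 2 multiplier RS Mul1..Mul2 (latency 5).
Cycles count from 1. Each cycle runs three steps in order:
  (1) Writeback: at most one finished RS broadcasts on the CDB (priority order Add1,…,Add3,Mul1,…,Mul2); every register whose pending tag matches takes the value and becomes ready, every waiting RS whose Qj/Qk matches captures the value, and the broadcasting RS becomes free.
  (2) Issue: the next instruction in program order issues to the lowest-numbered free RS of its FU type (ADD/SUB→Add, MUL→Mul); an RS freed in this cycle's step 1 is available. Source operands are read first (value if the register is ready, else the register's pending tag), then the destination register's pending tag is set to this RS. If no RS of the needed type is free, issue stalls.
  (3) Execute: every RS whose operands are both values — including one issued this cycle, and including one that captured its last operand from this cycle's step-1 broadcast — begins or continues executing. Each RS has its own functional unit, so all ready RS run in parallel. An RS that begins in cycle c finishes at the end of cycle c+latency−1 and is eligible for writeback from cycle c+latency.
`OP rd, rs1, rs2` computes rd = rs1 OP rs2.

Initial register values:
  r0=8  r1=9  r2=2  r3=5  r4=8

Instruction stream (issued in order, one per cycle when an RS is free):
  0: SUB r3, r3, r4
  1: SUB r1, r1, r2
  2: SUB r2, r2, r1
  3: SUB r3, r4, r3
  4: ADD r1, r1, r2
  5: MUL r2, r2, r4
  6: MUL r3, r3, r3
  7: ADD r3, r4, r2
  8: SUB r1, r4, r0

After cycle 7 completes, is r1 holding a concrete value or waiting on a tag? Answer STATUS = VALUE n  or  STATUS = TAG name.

c1: issue SUB r3<-Add1 | r0:8,r1:9,r2:2,r3:Add1,r4:8
c2: issue SUB r1<-Add2 | r0:8,r1:Add2,r2:2,r3:Add1,r4:8
c3: issue SUB r2<-Add3 | r0:8,r1:Add2,r2:Add3,r3:Add1,r4:8
c4: CDB Add1=-3; issue SUB r3<-Add1 | r0:8,r1:Add2,r2:Add3,r3:Add1,r4:8
c5: CDB Add2=7; issue ADD r1<-Add2 | r0:8,r1:Add2,r2:Add3,r3:Add1,r4:8
c6: issue MUL r2<-Mul1 | r0:8,r1:Add2,r2:Mul1,r3:Add1,r4:8
c7: CDB Add1=11; issue MUL r3<-Mul2 | r0:8,r1:Add2,r2:Mul1,r3:Mul2,r4:8

STATUS = TAG Add2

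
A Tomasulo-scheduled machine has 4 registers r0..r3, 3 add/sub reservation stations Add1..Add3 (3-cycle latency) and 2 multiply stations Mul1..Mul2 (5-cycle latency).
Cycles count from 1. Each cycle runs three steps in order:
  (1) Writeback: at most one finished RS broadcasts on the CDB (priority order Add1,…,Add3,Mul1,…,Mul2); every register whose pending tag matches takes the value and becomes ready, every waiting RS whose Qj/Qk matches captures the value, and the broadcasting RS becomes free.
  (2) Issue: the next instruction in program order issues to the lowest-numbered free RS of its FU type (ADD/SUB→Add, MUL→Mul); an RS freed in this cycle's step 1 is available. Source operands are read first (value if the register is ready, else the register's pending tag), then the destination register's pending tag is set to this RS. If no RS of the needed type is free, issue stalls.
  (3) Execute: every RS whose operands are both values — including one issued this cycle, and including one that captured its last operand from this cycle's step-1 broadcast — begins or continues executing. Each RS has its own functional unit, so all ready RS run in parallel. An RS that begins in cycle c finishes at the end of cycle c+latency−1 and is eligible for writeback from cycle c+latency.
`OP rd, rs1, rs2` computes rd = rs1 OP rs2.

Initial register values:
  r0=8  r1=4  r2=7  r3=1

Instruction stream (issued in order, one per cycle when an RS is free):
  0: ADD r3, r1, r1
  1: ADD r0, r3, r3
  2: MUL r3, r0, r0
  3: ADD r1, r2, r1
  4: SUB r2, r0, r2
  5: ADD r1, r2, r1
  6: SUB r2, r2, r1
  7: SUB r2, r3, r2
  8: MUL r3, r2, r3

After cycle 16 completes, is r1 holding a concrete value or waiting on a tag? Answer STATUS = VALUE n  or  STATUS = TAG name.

STATUS = VALUE 20

c1: issue ADD r3<-Add1 | r0:8,r1:4,r2:7,r3:Add1
c2: issue ADD r0<-Add2 | r0:Add2,r1:4,r2:7,r3:Add1
c3: issue MUL r3<-Mul1 | r0:Add2,r1:4,r2:7,r3:Mul1
c4: CDB Add1=8; issue ADD r1<-Add1 | r0:Add2,r1:Add1,r2:7,r3:Mul1
c5: issue SUB r2<-Add3 | r0:Add2,r1:Add1,r2:Add3,r3:Mul1
c6: stall | r0:Add2,r1:Add1,r2:Add3,r3:Mul1
c7: CDB Add1=11; issue ADD r1<-Add1 | r0:Add2,r1:Add1,r2:Add3,r3:Mul1
c8: CDB Add2=16; issue SUB r2<-Add2 | r0:16,r1:Add1,r2:Add2,r3:Mul1
c9: stall | r0:16,r1:Add1,r2:Add2,r3:Mul1
c10: stall | r0:16,r1:Add1,r2:Add2,r3:Mul1
c11: CDB Add3=9; issue SUB r2<-Add3 | r0:16,r1:Add1,r2:Add3,r3:Mul1
c12: issue MUL r3<-Mul2 | r0:16,r1:Add1,r2:Add3,r3:Mul2
c13: CDB Mul1=256 | r0:16,r1:Add1,r2:Add3,r3:Mul2
c14: CDB Add1=20 | r0:16,r1:20,r2:Add3,r3:Mul2
c15: - | r0:16,r1:20,r2:Add3,r3:Mul2
c16: - | r0:16,r1:20,r2:Add3,r3:Mul2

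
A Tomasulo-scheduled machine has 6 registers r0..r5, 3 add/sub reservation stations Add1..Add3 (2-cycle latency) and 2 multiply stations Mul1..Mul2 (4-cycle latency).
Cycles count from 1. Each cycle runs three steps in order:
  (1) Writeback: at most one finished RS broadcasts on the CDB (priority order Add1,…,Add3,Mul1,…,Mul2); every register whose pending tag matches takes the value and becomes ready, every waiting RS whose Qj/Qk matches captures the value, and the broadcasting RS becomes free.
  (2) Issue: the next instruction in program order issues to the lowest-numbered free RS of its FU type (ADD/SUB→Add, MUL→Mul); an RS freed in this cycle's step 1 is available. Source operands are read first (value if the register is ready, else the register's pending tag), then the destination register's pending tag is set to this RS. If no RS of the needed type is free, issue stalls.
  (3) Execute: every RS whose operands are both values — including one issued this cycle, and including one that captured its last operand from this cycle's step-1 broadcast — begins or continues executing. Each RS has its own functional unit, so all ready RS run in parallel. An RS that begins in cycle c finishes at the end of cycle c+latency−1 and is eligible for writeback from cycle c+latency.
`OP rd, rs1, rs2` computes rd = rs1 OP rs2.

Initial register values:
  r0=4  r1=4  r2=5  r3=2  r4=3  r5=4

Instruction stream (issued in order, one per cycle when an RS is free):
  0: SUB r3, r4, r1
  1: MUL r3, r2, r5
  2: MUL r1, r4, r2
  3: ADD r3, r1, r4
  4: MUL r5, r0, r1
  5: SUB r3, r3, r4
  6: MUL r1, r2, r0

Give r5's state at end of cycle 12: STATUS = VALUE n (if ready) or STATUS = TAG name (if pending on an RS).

cycle 1: issue SUB r3<-Add1 // r0:4,r1:4,r2:5,r3:Add1,r4:3,r5:4
cycle 2: issue MUL r3<-Mul1 // r0:4,r1:4,r2:5,r3:Mul1,r4:3,r5:4
cycle 3: CDB Add1=-1; issue MUL r1<-Mul2 // r0:4,r1:Mul2,r2:5,r3:Mul1,r4:3,r5:4
cycle 4: issue ADD r3<-Add1 // r0:4,r1:Mul2,r2:5,r3:Add1,r4:3,r5:4
cycle 5: stall // r0:4,r1:Mul2,r2:5,r3:Add1,r4:3,r5:4
cycle 6: CDB Mul1=20; issue MUL r5<-Mul1 // r0:4,r1:Mul2,r2:5,r3:Add1,r4:3,r5:Mul1
cycle 7: CDB Mul2=15; issue SUB r3<-Add2 // r0:4,r1:15,r2:5,r3:Add2,r4:3,r5:Mul1
cycle 8: issue MUL r1<-Mul2 // r0:4,r1:Mul2,r2:5,r3:Add2,r4:3,r5:Mul1
cycle 9: CDB Add1=18 // r0:4,r1:Mul2,r2:5,r3:Add2,r4:3,r5:Mul1
cycle 10: - // r0:4,r1:Mul2,r2:5,r3:Add2,r4:3,r5:Mul1
cycle 11: CDB Add2=15 // r0:4,r1:Mul2,r2:5,r3:15,r4:3,r5:Mul1
cycle 12: CDB Mul1=60 // r0:4,r1:Mul2,r2:5,r3:15,r4:3,r5:60

STATUS = VALUE 60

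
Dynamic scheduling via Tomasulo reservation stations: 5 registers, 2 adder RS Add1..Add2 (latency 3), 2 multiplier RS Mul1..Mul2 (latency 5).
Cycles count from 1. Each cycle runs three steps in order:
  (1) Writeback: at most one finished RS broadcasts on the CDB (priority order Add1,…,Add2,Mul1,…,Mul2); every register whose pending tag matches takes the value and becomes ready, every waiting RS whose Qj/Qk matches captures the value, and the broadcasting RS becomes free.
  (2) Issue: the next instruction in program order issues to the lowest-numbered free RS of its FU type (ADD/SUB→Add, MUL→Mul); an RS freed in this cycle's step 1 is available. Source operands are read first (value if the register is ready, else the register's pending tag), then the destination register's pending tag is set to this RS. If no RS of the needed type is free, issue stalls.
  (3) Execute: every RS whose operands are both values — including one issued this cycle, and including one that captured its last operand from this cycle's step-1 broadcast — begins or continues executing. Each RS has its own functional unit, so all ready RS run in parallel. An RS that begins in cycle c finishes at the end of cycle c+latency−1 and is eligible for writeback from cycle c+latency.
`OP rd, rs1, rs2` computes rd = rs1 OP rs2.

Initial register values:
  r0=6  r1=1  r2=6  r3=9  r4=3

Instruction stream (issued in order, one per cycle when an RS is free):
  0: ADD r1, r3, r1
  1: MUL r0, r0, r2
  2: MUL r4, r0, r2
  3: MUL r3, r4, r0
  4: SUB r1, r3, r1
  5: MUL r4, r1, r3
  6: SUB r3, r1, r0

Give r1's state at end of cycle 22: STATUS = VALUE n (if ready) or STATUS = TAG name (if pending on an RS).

STATUS = VALUE 7766

  c1: issue ADD r1<-Add1  regs: r0:6,r1:Add1,r2:6,r3:9,r4:3
  c2: issue MUL r0<-Mul1  regs: r0:Mul1,r1:Add1,r2:6,r3:9,r4:3
  c3: issue MUL r4<-Mul2  regs: r0:Mul1,r1:Add1,r2:6,r3:9,r4:Mul2
  c4: CDB Add1=10; stall  regs: r0:Mul1,r1:10,r2:6,r3:9,r4:Mul2
  c5: stall  regs: r0:Mul1,r1:10,r2:6,r3:9,r4:Mul2
  c6: stall  regs: r0:Mul1,r1:10,r2:6,r3:9,r4:Mul2
  c7: CDB Mul1=36; issue MUL r3<-Mul1  regs: r0:36,r1:10,r2:6,r3:Mul1,r4:Mul2
  c8: issue SUB r1<-Add1  regs: r0:36,r1:Add1,r2:6,r3:Mul1,r4:Mul2
  c9: stall  regs: r0:36,r1:Add1,r2:6,r3:Mul1,r4:Mul2
  c10: stall  regs: r0:36,r1:Add1,r2:6,r3:Mul1,r4:Mul2
  c11: stall  regs: r0:36,r1:Add1,r2:6,r3:Mul1,r4:Mul2
  c12: CDB Mul2=216; issue MUL r4<-Mul2  regs: r0:36,r1:Add1,r2:6,r3:Mul1,r4:Mul2
  c13: issue SUB r3<-Add2  regs: r0:36,r1:Add1,r2:6,r3:Add2,r4:Mul2
  c14: -  regs: r0:36,r1:Add1,r2:6,r3:Add2,r4:Mul2
  c15: -  regs: r0:36,r1:Add1,r2:6,r3:Add2,r4:Mul2
  c16: -  regs: r0:36,r1:Add1,r2:6,r3:Add2,r4:Mul2
  c17: CDB Mul1=7776  regs: r0:36,r1:Add1,r2:6,r3:Add2,r4:Mul2
  c18: -  regs: r0:36,r1:Add1,r2:6,r3:Add2,r4:Mul2
  c19: -  regs: r0:36,r1:Add1,r2:6,r3:Add2,r4:Mul2
  c20: CDB Add1=7766  regs: r0:36,r1:7766,r2:6,r3:Add2,r4:Mul2
  c21: -  regs: r0:36,r1:7766,r2:6,r3:Add2,r4:Mul2
  c22: -  regs: r0:36,r1:7766,r2:6,r3:Add2,r4:Mul2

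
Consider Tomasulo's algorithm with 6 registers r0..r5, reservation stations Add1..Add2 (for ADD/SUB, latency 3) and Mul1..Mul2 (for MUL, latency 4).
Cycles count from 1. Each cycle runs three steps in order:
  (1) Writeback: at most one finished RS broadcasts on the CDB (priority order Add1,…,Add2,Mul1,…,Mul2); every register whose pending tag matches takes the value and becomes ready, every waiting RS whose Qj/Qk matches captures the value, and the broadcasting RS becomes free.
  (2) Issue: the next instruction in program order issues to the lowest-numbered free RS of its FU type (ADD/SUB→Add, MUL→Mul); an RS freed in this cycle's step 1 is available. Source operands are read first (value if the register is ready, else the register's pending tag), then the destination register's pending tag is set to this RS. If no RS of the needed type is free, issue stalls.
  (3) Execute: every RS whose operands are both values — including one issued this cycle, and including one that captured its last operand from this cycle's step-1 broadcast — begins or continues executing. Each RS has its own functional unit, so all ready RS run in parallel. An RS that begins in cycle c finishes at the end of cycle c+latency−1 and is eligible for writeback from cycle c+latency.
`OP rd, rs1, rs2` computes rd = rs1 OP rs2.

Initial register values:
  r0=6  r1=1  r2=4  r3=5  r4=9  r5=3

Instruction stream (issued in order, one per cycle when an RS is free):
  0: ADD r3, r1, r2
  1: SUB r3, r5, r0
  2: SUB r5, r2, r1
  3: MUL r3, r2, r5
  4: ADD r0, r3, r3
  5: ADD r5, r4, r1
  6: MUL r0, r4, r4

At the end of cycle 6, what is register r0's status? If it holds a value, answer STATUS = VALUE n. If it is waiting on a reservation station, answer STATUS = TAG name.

STATUS = TAG Add2

c1: issue ADD r3<-Add1 | r0:6,r1:1,r2:4,r3:Add1,r4:9,r5:3
c2: issue SUB r3<-Add2 | r0:6,r1:1,r2:4,r3:Add2,r4:9,r5:3
c3: stall | r0:6,r1:1,r2:4,r3:Add2,r4:9,r5:3
c4: CDB Add1=5; issue SUB r5<-Add1 | r0:6,r1:1,r2:4,r3:Add2,r4:9,r5:Add1
c5: CDB Add2=-3; issue MUL r3<-Mul1 | r0:6,r1:1,r2:4,r3:Mul1,r4:9,r5:Add1
c6: issue ADD r0<-Add2 | r0:Add2,r1:1,r2:4,r3:Mul1,r4:9,r5:Add1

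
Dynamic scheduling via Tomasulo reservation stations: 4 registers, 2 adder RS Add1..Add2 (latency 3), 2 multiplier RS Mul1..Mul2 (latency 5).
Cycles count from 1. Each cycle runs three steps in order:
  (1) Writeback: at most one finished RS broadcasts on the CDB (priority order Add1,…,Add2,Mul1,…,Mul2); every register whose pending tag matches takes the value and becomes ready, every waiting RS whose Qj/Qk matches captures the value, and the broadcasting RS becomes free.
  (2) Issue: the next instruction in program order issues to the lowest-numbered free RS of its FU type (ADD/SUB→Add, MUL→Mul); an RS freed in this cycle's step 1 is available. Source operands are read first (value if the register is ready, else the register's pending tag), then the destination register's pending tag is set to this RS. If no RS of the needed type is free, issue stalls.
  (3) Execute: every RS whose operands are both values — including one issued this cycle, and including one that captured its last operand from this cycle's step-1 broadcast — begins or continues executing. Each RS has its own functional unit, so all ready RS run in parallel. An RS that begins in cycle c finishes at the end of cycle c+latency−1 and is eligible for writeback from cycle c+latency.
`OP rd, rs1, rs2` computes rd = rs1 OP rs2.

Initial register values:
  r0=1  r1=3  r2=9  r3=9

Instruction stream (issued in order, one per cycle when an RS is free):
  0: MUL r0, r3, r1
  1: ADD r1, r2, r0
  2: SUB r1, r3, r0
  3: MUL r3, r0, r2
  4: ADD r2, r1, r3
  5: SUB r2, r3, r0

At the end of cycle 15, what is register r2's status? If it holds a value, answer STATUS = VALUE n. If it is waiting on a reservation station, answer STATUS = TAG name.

cycle 1: issue MUL r0<-Mul1 // r0:Mul1,r1:3,r2:9,r3:9
cycle 2: issue ADD r1<-Add1 // r0:Mul1,r1:Add1,r2:9,r3:9
cycle 3: issue SUB r1<-Add2 // r0:Mul1,r1:Add2,r2:9,r3:9
cycle 4: issue MUL r3<-Mul2 // r0:Mul1,r1:Add2,r2:9,r3:Mul2
cycle 5: stall // r0:Mul1,r1:Add2,r2:9,r3:Mul2
cycle 6: CDB Mul1=27; stall // r0:27,r1:Add2,r2:9,r3:Mul2
cycle 7: stall // r0:27,r1:Add2,r2:9,r3:Mul2
cycle 8: stall // r0:27,r1:Add2,r2:9,r3:Mul2
cycle 9: CDB Add1=36; issue ADD r2<-Add1 // r0:27,r1:Add2,r2:Add1,r3:Mul2
cycle 10: CDB Add2=-18; issue SUB r2<-Add2 // r0:27,r1:-18,r2:Add2,r3:Mul2
cycle 11: CDB Mul2=243 // r0:27,r1:-18,r2:Add2,r3:243
cycle 12: - // r0:27,r1:-18,r2:Add2,r3:243
cycle 13: - // r0:27,r1:-18,r2:Add2,r3:243
cycle 14: CDB Add1=225 // r0:27,r1:-18,r2:Add2,r3:243
cycle 15: CDB Add2=216 // r0:27,r1:-18,r2:216,r3:243

STATUS = VALUE 216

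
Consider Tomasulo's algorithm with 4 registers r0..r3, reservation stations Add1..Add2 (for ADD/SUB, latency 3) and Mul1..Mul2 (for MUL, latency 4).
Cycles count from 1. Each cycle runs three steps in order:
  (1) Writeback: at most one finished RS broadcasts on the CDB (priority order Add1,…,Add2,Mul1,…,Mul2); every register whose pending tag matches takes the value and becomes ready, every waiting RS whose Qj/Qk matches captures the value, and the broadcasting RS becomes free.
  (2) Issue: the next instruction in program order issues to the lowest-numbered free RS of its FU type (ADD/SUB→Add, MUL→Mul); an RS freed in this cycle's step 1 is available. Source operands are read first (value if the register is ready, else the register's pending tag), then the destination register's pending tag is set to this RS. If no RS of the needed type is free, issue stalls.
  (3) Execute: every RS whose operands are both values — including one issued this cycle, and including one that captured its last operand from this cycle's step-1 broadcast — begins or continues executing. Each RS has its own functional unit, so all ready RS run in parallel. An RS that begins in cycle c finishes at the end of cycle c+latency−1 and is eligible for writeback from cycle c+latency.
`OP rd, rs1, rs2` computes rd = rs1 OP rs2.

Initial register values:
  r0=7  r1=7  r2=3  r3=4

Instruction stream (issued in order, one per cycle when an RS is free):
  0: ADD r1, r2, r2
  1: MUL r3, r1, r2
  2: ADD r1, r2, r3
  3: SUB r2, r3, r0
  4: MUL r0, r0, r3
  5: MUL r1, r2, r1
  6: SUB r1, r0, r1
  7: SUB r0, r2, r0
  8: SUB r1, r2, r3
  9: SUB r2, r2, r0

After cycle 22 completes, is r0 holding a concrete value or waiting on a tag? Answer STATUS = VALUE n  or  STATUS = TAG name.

STATUS = VALUE -115

cycle 1: issue ADD r1<-Add1 // r0:7,r1:Add1,r2:3,r3:4
cycle 2: issue MUL r3<-Mul1 // r0:7,r1:Add1,r2:3,r3:Mul1
cycle 3: issue ADD r1<-Add2 // r0:7,r1:Add2,r2:3,r3:Mul1
cycle 4: CDB Add1=6; issue SUB r2<-Add1 // r0:7,r1:Add2,r2:Add1,r3:Mul1
cycle 5: issue MUL r0<-Mul2 // r0:Mul2,r1:Add2,r2:Add1,r3:Mul1
cycle 6: stall // r0:Mul2,r1:Add2,r2:Add1,r3:Mul1
cycle 7: stall // r0:Mul2,r1:Add2,r2:Add1,r3:Mul1
cycle 8: CDB Mul1=18; issue MUL r1<-Mul1 // r0:Mul2,r1:Mul1,r2:Add1,r3:18
cycle 9: stall // r0:Mul2,r1:Mul1,r2:Add1,r3:18
cycle 10: stall // r0:Mul2,r1:Mul1,r2:Add1,r3:18
cycle 11: CDB Add1=11; issue SUB r1<-Add1 // r0:Mul2,r1:Add1,r2:11,r3:18
cycle 12: CDB Add2=21; issue SUB r0<-Add2 // r0:Add2,r1:Add1,r2:11,r3:18
cycle 13: CDB Mul2=126; stall // r0:Add2,r1:Add1,r2:11,r3:18
cycle 14: stall // r0:Add2,r1:Add1,r2:11,r3:18
cycle 15: stall // r0:Add2,r1:Add1,r2:11,r3:18
cycle 16: CDB Add2=-115; issue SUB r1<-Add2 // r0:-115,r1:Add2,r2:11,r3:18
cycle 17: CDB Mul1=231; stall // r0:-115,r1:Add2,r2:11,r3:18
cycle 18: stall // r0:-115,r1:Add2,r2:11,r3:18
cycle 19: CDB Add2=-7; issue SUB r2<-Add2 // r0:-115,r1:-7,r2:Add2,r3:18
cycle 20: CDB Add1=-105 // r0:-115,r1:-7,r2:Add2,r3:18
cycle 21: - // r0:-115,r1:-7,r2:Add2,r3:18
cycle 22: CDB Add2=126 // r0:-115,r1:-7,r2:126,r3:18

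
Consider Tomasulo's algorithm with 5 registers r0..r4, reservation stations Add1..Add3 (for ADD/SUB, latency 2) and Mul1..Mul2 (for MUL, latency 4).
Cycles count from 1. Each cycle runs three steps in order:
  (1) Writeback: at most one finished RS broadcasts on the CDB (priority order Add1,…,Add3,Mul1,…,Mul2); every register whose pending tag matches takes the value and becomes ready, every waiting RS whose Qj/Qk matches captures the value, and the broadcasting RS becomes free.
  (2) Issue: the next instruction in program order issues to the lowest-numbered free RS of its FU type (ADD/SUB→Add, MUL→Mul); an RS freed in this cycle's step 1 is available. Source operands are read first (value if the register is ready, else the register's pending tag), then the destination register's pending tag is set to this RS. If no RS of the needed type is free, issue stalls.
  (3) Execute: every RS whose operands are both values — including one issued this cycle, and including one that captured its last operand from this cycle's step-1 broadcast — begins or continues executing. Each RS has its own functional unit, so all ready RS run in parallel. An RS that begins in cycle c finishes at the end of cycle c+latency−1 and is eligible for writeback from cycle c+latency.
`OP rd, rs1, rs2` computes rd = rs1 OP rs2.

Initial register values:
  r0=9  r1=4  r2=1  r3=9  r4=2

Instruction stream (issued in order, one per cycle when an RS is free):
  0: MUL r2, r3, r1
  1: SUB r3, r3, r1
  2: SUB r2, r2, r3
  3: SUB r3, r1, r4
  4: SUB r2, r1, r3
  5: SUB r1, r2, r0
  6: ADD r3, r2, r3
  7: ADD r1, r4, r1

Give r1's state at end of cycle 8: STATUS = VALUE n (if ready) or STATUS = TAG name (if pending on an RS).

cycle 1: issue MUL r2<-Mul1 // r0:9,r1:4,r2:Mul1,r3:9,r4:2
cycle 2: issue SUB r3<-Add1 // r0:9,r1:4,r2:Mul1,r3:Add1,r4:2
cycle 3: issue SUB r2<-Add2 // r0:9,r1:4,r2:Add2,r3:Add1,r4:2
cycle 4: CDB Add1=5; issue SUB r3<-Add1 // r0:9,r1:4,r2:Add2,r3:Add1,r4:2
cycle 5: CDB Mul1=36; issue SUB r2<-Add3 // r0:9,r1:4,r2:Add3,r3:Add1,r4:2
cycle 6: CDB Add1=2; issue SUB r1<-Add1 // r0:9,r1:Add1,r2:Add3,r3:2,r4:2
cycle 7: CDB Add2=31; issue ADD r3<-Add2 // r0:9,r1:Add1,r2:Add3,r3:Add2,r4:2
cycle 8: CDB Add3=2; issue ADD r1<-Add3 // r0:9,r1:Add3,r2:2,r3:Add2,r4:2

STATUS = TAG Add3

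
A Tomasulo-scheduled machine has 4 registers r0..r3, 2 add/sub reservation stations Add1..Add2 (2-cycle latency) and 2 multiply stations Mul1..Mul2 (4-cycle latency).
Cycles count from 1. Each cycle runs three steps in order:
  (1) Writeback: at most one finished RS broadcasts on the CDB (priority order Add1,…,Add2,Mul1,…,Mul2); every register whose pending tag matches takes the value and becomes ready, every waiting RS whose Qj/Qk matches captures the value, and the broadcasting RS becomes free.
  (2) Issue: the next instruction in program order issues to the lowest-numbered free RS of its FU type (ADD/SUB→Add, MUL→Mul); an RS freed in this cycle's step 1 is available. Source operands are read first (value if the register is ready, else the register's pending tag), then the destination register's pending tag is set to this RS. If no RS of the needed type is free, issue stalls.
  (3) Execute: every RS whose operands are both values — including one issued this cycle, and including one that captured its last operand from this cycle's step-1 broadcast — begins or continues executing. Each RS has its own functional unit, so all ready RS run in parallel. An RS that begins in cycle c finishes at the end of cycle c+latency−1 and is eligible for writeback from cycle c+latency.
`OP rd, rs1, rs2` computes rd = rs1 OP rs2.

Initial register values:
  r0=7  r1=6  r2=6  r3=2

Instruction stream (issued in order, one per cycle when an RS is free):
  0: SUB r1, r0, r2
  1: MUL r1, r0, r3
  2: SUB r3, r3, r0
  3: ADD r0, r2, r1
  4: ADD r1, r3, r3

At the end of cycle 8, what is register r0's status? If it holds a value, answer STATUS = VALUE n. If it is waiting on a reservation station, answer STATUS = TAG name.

c1: issue SUB r1<-Add1 | r0:7,r1:Add1,r2:6,r3:2
c2: issue MUL r1<-Mul1 | r0:7,r1:Mul1,r2:6,r3:2
c3: CDB Add1=1; issue SUB r3<-Add1 | r0:7,r1:Mul1,r2:6,r3:Add1
c4: issue ADD r0<-Add2 | r0:Add2,r1:Mul1,r2:6,r3:Add1
c5: CDB Add1=-5; issue ADD r1<-Add1 | r0:Add2,r1:Add1,r2:6,r3:-5
c6: CDB Mul1=14 | r0:Add2,r1:Add1,r2:6,r3:-5
c7: CDB Add1=-10 | r0:Add2,r1:-10,r2:6,r3:-5
c8: CDB Add2=20 | r0:20,r1:-10,r2:6,r3:-5

STATUS = VALUE 20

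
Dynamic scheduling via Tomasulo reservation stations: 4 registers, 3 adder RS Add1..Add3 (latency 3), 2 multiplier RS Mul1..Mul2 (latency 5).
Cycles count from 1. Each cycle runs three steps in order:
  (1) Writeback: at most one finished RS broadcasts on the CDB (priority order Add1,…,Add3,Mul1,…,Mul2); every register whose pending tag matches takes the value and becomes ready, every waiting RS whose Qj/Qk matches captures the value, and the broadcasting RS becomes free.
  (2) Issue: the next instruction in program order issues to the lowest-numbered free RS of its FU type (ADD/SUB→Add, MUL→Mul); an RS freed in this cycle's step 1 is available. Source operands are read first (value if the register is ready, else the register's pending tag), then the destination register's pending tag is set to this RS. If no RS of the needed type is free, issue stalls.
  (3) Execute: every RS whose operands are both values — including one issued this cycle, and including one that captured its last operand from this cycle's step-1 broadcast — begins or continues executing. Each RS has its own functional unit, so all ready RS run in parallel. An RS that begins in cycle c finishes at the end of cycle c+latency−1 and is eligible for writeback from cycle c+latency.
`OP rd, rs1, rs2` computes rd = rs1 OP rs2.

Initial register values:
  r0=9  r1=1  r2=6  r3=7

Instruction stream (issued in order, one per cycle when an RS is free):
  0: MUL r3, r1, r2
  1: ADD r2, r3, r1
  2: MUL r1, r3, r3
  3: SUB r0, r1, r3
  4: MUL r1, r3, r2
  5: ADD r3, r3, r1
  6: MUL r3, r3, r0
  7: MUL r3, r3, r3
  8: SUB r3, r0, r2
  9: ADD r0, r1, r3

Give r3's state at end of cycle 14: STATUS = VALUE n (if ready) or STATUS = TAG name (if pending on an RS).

STATUS = TAG Mul2

  c1: issue MUL r3<-Mul1  regs: r0:9,r1:1,r2:6,r3:Mul1
  c2: issue ADD r2<-Add1  regs: r0:9,r1:1,r2:Add1,r3:Mul1
  c3: issue MUL r1<-Mul2  regs: r0:9,r1:Mul2,r2:Add1,r3:Mul1
  c4: issue SUB r0<-Add2  regs: r0:Add2,r1:Mul2,r2:Add1,r3:Mul1
  c5: stall  regs: r0:Add2,r1:Mul2,r2:Add1,r3:Mul1
  c6: CDB Mul1=6; issue MUL r1<-Mul1  regs: r0:Add2,r1:Mul1,r2:Add1,r3:6
  c7: issue ADD r3<-Add3  regs: r0:Add2,r1:Mul1,r2:Add1,r3:Add3
  c8: stall  regs: r0:Add2,r1:Mul1,r2:Add1,r3:Add3
  c9: CDB Add1=7; stall  regs: r0:Add2,r1:Mul1,r2:7,r3:Add3
  c10: stall  regs: r0:Add2,r1:Mul1,r2:7,r3:Add3
  c11: CDB Mul2=36; issue MUL r3<-Mul2  regs: r0:Add2,r1:Mul1,r2:7,r3:Mul2
  c12: stall  regs: r0:Add2,r1:Mul1,r2:7,r3:Mul2
  c13: stall  regs: r0:Add2,r1:Mul1,r2:7,r3:Mul2
  c14: CDB Add2=30; stall  regs: r0:30,r1:Mul1,r2:7,r3:Mul2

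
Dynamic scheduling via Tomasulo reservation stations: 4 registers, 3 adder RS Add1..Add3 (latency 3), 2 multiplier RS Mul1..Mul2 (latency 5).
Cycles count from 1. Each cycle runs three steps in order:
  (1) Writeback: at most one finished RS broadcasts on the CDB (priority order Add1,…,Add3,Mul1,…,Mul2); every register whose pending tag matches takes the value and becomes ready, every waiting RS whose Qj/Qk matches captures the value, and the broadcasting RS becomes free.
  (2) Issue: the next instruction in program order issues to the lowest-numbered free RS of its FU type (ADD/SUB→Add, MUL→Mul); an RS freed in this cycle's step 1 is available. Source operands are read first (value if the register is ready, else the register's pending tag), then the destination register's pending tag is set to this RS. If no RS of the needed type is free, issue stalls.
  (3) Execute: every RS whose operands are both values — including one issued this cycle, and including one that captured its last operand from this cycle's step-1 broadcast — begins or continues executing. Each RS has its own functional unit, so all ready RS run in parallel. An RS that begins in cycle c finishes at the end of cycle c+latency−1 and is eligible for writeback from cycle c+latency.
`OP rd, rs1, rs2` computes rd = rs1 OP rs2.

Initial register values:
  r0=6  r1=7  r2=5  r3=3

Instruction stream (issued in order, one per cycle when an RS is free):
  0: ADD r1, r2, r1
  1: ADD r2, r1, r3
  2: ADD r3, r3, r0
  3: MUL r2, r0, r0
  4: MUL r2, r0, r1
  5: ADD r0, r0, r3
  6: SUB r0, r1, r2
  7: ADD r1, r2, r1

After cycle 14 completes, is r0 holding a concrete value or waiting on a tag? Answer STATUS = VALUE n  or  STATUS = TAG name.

STATUS = VALUE -60

cycle 1: issue ADD r1<-Add1 // r0:6,r1:Add1,r2:5,r3:3
cycle 2: issue ADD r2<-Add2 // r0:6,r1:Add1,r2:Add2,r3:3
cycle 3: issue ADD r3<-Add3 // r0:6,r1:Add1,r2:Add2,r3:Add3
cycle 4: CDB Add1=12; issue MUL r2<-Mul1 // r0:6,r1:12,r2:Mul1,r3:Add3
cycle 5: issue MUL r2<-Mul2 // r0:6,r1:12,r2:Mul2,r3:Add3
cycle 6: CDB Add3=9; issue ADD r0<-Add1 // r0:Add1,r1:12,r2:Mul2,r3:9
cycle 7: CDB Add2=15; issue SUB r0<-Add2 // r0:Add2,r1:12,r2:Mul2,r3:9
cycle 8: issue ADD r1<-Add3 // r0:Add2,r1:Add3,r2:Mul2,r3:9
cycle 9: CDB Add1=15 // r0:Add2,r1:Add3,r2:Mul2,r3:9
cycle 10: CDB Mul1=36 // r0:Add2,r1:Add3,r2:Mul2,r3:9
cycle 11: CDB Mul2=72 // r0:Add2,r1:Add3,r2:72,r3:9
cycle 12: - // r0:Add2,r1:Add3,r2:72,r3:9
cycle 13: - // r0:Add2,r1:Add3,r2:72,r3:9
cycle 14: CDB Add2=-60 // r0:-60,r1:Add3,r2:72,r3:9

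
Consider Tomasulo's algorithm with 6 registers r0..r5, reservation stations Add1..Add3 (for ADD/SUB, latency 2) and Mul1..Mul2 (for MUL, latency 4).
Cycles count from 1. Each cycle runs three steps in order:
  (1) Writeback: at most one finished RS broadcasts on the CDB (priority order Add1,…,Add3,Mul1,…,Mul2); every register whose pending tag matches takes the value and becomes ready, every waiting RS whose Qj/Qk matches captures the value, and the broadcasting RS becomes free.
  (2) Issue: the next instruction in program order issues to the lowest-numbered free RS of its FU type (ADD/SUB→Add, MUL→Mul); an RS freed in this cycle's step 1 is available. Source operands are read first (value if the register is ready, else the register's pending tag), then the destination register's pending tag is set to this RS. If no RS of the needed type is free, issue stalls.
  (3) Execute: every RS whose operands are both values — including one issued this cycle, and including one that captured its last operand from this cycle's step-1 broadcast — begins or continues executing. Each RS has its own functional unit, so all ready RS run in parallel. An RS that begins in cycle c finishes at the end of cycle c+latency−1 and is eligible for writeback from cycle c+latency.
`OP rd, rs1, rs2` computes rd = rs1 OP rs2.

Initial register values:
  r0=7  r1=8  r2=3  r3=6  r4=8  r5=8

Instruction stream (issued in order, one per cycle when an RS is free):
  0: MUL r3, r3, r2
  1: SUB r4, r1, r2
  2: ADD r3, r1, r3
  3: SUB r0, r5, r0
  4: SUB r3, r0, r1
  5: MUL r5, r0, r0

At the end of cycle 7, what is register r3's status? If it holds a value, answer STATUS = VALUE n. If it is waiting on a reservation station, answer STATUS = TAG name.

  c1: issue MUL r3<-Mul1  regs: r0:7,r1:8,r2:3,r3:Mul1,r4:8,r5:8
  c2: issue SUB r4<-Add1  regs: r0:7,r1:8,r2:3,r3:Mul1,r4:Add1,r5:8
  c3: issue ADD r3<-Add2  regs: r0:7,r1:8,r2:3,r3:Add2,r4:Add1,r5:8
  c4: CDB Add1=5; issue SUB r0<-Add1  regs: r0:Add1,r1:8,r2:3,r3:Add2,r4:5,r5:8
  c5: CDB Mul1=18; issue SUB r3<-Add3  regs: r0:Add1,r1:8,r2:3,r3:Add3,r4:5,r5:8
  c6: CDB Add1=1; issue MUL r5<-Mul1  regs: r0:1,r1:8,r2:3,r3:Add3,r4:5,r5:Mul1
  c7: CDB Add2=26  regs: r0:1,r1:8,r2:3,r3:Add3,r4:5,r5:Mul1

STATUS = TAG Add3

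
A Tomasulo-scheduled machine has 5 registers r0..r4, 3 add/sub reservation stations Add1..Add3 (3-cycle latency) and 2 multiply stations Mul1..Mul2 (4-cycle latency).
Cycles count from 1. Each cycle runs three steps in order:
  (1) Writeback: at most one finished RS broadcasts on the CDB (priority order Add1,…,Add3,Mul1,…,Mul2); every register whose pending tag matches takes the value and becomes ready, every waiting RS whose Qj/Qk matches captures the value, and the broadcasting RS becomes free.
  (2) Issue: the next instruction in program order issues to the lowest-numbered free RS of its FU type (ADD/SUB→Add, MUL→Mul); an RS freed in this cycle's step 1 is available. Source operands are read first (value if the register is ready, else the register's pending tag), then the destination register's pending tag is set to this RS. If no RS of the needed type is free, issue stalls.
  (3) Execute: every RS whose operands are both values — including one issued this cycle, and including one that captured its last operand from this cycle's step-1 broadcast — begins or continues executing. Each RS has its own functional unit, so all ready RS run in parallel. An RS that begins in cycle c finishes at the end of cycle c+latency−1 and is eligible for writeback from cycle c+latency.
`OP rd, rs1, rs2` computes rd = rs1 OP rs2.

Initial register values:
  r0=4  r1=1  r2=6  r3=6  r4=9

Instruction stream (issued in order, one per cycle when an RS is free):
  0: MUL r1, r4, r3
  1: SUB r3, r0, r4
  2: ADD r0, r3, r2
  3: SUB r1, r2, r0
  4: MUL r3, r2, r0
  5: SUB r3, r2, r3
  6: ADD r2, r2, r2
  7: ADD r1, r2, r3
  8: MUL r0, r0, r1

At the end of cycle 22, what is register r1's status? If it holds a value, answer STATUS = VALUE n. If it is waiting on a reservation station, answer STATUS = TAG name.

STATUS = VALUE 12

  c1: issue MUL r1<-Mul1  regs: r0:4,r1:Mul1,r2:6,r3:6,r4:9
  c2: issue SUB r3<-Add1  regs: r0:4,r1:Mul1,r2:6,r3:Add1,r4:9
  c3: issue ADD r0<-Add2  regs: r0:Add2,r1:Mul1,r2:6,r3:Add1,r4:9
  c4: issue SUB r1<-Add3  regs: r0:Add2,r1:Add3,r2:6,r3:Add1,r4:9
  c5: CDB Add1=-5; issue MUL r3<-Mul2  regs: r0:Add2,r1:Add3,r2:6,r3:Mul2,r4:9
  c6: CDB Mul1=54; issue SUB r3<-Add1  regs: r0:Add2,r1:Add3,r2:6,r3:Add1,r4:9
  c7: stall  regs: r0:Add2,r1:Add3,r2:6,r3:Add1,r4:9
  c8: CDB Add2=1; issue ADD r2<-Add2  regs: r0:1,r1:Add3,r2:Add2,r3:Add1,r4:9
  c9: stall  regs: r0:1,r1:Add3,r2:Add2,r3:Add1,r4:9
  c10: stall  regs: r0:1,r1:Add3,r2:Add2,r3:Add1,r4:9
  c11: CDB Add2=12; issue ADD r1<-Add2  regs: r0:1,r1:Add2,r2:12,r3:Add1,r4:9
  c12: CDB Add3=5; issue MUL r0<-Mul1  regs: r0:Mul1,r1:Add2,r2:12,r3:Add1,r4:9
  c13: CDB Mul2=6  regs: r0:Mul1,r1:Add2,r2:12,r3:Add1,r4:9
  c14: -  regs: r0:Mul1,r1:Add2,r2:12,r3:Add1,r4:9
  c15: -  regs: r0:Mul1,r1:Add2,r2:12,r3:Add1,r4:9
  c16: CDB Add1=0  regs: r0:Mul1,r1:Add2,r2:12,r3:0,r4:9
  c17: -  regs: r0:Mul1,r1:Add2,r2:12,r3:0,r4:9
  c18: -  regs: r0:Mul1,r1:Add2,r2:12,r3:0,r4:9
  c19: CDB Add2=12  regs: r0:Mul1,r1:12,r2:12,r3:0,r4:9
  c20: -  regs: r0:Mul1,r1:12,r2:12,r3:0,r4:9
  c21: -  regs: r0:Mul1,r1:12,r2:12,r3:0,r4:9
  c22: -  regs: r0:Mul1,r1:12,r2:12,r3:0,r4:9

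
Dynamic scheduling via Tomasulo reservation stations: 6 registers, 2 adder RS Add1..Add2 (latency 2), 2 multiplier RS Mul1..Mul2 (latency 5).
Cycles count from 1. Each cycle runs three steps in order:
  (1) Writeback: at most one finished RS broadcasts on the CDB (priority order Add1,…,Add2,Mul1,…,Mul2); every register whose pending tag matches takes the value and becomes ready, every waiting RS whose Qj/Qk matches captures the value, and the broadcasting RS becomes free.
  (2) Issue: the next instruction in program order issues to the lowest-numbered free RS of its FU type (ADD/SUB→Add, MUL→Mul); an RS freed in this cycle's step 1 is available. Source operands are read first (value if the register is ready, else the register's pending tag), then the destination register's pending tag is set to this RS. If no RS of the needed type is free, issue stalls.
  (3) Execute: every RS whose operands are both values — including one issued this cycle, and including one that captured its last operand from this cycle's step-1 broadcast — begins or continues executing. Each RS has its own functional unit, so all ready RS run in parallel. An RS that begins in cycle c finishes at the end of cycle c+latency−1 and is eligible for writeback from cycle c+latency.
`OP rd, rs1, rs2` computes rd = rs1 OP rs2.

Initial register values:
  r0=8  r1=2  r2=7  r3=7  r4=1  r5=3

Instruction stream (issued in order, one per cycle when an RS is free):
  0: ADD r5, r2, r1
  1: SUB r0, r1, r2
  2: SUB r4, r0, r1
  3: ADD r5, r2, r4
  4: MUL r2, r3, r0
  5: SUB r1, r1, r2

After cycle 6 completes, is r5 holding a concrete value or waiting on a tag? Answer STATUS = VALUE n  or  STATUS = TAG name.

STATUS = TAG Add2

c1: issue ADD r5<-Add1 | r0:8,r1:2,r2:7,r3:7,r4:1,r5:Add1
c2: issue SUB r0<-Add2 | r0:Add2,r1:2,r2:7,r3:7,r4:1,r5:Add1
c3: CDB Add1=9; issue SUB r4<-Add1 | r0:Add2,r1:2,r2:7,r3:7,r4:Add1,r5:9
c4: CDB Add2=-5; issue ADD r5<-Add2 | r0:-5,r1:2,r2:7,r3:7,r4:Add1,r5:Add2
c5: issue MUL r2<-Mul1 | r0:-5,r1:2,r2:Mul1,r3:7,r4:Add1,r5:Add2
c6: CDB Add1=-7; issue SUB r1<-Add1 | r0:-5,r1:Add1,r2:Mul1,r3:7,r4:-7,r5:Add2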